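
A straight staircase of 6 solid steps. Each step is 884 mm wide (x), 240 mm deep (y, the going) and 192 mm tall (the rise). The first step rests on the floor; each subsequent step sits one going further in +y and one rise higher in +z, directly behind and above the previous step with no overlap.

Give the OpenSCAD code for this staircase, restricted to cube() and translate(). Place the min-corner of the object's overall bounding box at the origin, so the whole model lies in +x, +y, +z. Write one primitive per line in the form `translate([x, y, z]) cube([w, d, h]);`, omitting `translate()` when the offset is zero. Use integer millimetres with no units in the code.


cube([884, 240, 192]);
translate([0, 240, 192]) cube([884, 240, 192]);
translate([0, 480, 384]) cube([884, 240, 192]);
translate([0, 720, 576]) cube([884, 240, 192]);
translate([0, 960, 768]) cube([884, 240, 192]);
translate([0, 1200, 960]) cube([884, 240, 192]);


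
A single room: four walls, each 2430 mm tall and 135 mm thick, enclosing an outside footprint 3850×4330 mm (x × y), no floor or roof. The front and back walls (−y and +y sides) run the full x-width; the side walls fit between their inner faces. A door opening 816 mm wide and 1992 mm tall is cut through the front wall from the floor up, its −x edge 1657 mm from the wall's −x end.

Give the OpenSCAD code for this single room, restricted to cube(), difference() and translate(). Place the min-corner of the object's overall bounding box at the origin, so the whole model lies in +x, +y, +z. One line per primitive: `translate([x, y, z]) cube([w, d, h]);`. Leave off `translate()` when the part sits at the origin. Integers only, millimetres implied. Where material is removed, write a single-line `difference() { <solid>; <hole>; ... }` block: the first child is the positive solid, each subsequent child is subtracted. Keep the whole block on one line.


difference() { cube([3850, 135, 2430]); translate([1657, 0, 0]) cube([816, 135, 1992]); }
translate([0, 4195, 0]) cube([3850, 135, 2430]);
translate([0, 135, 0]) cube([135, 4060, 2430]);
translate([3715, 135, 0]) cube([135, 4060, 2430]);


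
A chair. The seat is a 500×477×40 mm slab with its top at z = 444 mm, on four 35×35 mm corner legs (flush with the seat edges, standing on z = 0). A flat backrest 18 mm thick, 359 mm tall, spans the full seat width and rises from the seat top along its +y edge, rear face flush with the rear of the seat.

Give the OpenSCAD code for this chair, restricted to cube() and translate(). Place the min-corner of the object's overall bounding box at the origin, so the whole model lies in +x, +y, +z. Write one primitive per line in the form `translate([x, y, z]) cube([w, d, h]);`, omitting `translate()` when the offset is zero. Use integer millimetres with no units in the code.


// leg_h = 444 - 40 = 404
translate([0, 0, 404]) cube([500, 477, 40]);
cube([35, 35, 404]);
translate([465, 0, 0]) cube([35, 35, 404]);
translate([0, 442, 0]) cube([35, 35, 404]);
translate([465, 442, 0]) cube([35, 35, 404]);
translate([0, 459, 444]) cube([500, 18, 359]);


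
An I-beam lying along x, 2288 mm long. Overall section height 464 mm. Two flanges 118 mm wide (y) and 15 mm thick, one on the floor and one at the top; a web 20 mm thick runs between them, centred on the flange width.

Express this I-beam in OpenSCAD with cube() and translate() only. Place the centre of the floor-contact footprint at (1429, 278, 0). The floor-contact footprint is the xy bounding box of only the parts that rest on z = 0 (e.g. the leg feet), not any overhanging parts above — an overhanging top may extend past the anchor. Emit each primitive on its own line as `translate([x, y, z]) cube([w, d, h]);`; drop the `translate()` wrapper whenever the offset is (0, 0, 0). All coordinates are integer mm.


translate([285, 219, 0]) cube([2288, 118, 15]);
translate([285, 268, 15]) cube([2288, 20, 434]);
translate([285, 219, 449]) cube([2288, 118, 15]);


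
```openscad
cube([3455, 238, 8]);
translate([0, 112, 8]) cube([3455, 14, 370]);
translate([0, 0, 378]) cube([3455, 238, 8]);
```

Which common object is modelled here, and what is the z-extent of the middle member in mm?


An I-beam. The web height is 370 mm.

Two wide flanges with a thin centred web — an I-beam. Overall 386 mm minus two 8 mm flanges gives a web of 386 − 2·8 = 370 mm.


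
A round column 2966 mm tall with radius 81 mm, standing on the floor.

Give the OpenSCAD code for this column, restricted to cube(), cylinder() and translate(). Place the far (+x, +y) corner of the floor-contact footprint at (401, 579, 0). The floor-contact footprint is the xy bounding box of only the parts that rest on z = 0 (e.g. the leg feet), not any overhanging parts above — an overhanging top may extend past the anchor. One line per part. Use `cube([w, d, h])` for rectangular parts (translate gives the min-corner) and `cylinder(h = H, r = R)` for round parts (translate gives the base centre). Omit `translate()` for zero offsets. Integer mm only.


translate([320, 498, 0]) cylinder(h = 2966, r = 81);


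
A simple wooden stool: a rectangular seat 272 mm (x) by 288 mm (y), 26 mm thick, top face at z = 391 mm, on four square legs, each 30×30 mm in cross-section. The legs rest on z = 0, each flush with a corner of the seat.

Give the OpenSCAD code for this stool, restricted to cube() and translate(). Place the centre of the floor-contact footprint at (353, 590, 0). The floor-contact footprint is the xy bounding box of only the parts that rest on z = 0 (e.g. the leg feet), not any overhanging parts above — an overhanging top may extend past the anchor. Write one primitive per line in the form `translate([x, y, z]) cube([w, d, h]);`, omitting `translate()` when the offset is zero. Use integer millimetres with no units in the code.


// leg_h = 391 - 26 = 365
translate([217, 446, 365]) cube([272, 288, 26]);
translate([217, 446, 0]) cube([30, 30, 365]);
translate([459, 446, 0]) cube([30, 30, 365]);
translate([217, 704, 0]) cube([30, 30, 365]);
translate([459, 704, 0]) cube([30, 30, 365]);


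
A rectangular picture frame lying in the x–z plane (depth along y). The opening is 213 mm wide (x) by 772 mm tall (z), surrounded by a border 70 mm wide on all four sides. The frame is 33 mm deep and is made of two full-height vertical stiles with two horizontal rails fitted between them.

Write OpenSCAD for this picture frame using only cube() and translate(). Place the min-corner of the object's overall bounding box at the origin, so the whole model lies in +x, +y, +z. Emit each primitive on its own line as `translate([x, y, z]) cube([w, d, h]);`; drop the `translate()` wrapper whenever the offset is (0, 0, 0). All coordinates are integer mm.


cube([70, 33, 912]);
translate([283, 0, 0]) cube([70, 33, 912]);
translate([70, 0, 0]) cube([213, 33, 70]);
translate([70, 0, 842]) cube([213, 33, 70]);


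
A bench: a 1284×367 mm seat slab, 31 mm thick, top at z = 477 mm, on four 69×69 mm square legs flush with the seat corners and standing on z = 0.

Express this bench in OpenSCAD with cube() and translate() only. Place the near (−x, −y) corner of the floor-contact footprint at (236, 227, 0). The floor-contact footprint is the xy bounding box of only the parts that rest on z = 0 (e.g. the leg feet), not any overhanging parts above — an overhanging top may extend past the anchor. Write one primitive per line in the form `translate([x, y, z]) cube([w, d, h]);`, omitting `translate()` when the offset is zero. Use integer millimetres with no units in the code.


translate([236, 227, 446]) cube([1284, 367, 31]);
translate([236, 227, 0]) cube([69, 69, 446]);
translate([236, 525, 0]) cube([69, 69, 446]);
translate([1451, 227, 0]) cube([69, 69, 446]);
translate([1451, 525, 0]) cube([69, 69, 446]);


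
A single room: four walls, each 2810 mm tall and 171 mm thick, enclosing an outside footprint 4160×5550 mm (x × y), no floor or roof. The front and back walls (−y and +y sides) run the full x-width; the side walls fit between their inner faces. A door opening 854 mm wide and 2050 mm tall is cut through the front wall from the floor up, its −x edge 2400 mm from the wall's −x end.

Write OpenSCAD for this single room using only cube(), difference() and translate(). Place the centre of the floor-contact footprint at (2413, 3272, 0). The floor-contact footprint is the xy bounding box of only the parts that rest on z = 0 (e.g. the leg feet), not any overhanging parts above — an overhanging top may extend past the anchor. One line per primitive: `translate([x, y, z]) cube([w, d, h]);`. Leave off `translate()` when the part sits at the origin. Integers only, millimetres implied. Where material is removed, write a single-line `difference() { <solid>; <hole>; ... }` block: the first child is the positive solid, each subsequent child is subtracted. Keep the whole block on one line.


difference() { translate([333, 497, 0]) cube([4160, 171, 2810]); translate([2733, 497, 0]) cube([854, 171, 2050]); }
translate([333, 5876, 0]) cube([4160, 171, 2810]);
translate([333, 668, 0]) cube([171, 5208, 2810]);
translate([4322, 668, 0]) cube([171, 5208, 2810]);


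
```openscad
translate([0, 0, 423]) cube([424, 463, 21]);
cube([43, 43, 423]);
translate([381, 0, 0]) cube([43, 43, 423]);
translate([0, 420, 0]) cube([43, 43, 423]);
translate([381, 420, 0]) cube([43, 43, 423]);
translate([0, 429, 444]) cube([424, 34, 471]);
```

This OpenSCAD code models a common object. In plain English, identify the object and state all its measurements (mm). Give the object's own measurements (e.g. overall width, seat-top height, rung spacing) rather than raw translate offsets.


A chair. The seat is a 424×463×21 mm slab with its top at z = 444 mm, on four 43×43 mm corner legs (flush with the seat edges, standing on z = 0). A flat backrest 34 mm thick, 471 mm tall, spans the full seat width and rises from the seat top along its +y edge, rear face flush with the rear of the seat.


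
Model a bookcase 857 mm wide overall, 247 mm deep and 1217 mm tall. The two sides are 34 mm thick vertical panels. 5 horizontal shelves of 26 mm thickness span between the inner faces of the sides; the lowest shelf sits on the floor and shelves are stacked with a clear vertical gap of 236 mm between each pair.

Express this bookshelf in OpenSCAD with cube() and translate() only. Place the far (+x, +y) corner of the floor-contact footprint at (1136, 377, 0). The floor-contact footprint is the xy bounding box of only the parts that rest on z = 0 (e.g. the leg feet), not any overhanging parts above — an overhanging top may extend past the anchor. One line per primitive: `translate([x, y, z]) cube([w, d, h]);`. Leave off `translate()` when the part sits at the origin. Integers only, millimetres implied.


translate([279, 130, 0]) cube([34, 247, 1217]);
translate([1102, 130, 0]) cube([34, 247, 1217]);
translate([313, 130, 0]) cube([789, 247, 26]);
translate([313, 130, 262]) cube([789, 247, 26]);
translate([313, 130, 524]) cube([789, 247, 26]);
translate([313, 130, 786]) cube([789, 247, 26]);
translate([313, 130, 1048]) cube([789, 247, 26]);


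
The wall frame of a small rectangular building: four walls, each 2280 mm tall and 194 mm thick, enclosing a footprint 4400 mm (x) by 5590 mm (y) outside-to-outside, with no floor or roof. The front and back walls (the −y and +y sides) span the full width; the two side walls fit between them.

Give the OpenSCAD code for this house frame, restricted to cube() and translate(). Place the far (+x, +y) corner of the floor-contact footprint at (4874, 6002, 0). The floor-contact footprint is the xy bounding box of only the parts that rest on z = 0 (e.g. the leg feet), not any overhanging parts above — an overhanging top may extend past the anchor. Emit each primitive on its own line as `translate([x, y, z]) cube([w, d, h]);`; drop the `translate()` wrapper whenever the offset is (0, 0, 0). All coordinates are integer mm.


translate([474, 412, 0]) cube([4400, 194, 2280]);
translate([474, 5808, 0]) cube([4400, 194, 2280]);
translate([474, 606, 0]) cube([194, 5202, 2280]);
translate([4680, 606, 0]) cube([194, 5202, 2280]);


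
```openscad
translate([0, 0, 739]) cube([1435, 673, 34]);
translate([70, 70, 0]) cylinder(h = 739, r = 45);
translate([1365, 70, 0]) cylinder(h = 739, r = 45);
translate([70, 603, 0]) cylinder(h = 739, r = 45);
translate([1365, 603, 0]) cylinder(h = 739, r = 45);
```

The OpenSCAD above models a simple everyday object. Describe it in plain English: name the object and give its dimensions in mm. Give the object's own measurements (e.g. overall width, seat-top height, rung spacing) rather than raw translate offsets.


A rectangular dining table. The top is 1435×673×34 mm with its upper surface at z = 773 mm. It stands on four round legs of 90 mm diameter, each leg's bounding box inset 25 mm from the nearest pair of top edges, running from the floor to the underside of the top.


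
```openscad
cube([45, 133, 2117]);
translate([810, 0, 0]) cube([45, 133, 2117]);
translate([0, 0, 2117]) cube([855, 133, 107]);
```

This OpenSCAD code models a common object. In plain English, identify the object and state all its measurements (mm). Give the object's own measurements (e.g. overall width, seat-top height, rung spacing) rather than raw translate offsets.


A door frame. The clear opening is 765 mm wide and 2117 mm high. Two 45 mm wide jambs, 133 mm deep, stand either side of the opening from the floor to the top of the opening. A 107 mm thick head sits across the top of both jambs, spanning the full outside width of the frame.


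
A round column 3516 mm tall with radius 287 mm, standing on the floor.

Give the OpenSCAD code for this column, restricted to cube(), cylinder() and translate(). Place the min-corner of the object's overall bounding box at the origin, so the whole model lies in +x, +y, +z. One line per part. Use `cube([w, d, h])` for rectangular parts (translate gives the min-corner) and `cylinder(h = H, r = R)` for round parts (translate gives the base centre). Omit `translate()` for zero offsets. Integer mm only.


translate([287, 287, 0]) cylinder(h = 3516, r = 287);


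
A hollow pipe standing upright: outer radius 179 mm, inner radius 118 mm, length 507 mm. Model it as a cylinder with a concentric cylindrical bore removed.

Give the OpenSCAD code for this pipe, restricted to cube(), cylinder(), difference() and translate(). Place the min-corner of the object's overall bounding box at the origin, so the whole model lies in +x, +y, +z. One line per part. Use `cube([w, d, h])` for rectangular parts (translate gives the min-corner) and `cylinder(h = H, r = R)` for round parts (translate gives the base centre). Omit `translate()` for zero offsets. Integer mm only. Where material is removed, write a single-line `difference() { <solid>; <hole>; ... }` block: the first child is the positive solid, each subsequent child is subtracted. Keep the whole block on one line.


difference() { translate([179, 179, 0]) cylinder(h = 507, r = 179); translate([179, 179, 0]) cylinder(h = 507, r = 118); }


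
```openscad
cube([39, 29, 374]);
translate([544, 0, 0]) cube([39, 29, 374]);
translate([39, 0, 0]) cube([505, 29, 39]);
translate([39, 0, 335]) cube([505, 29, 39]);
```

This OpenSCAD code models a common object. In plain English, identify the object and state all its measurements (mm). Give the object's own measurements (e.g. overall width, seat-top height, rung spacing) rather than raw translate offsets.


A rectangular picture frame lying in the x–z plane (depth along y). The opening is 505 mm wide (x) by 296 mm tall (z), surrounded by a border 39 mm wide on all four sides. The frame is 29 mm deep and is made of two full-height vertical stiles with two horizontal rails fitted between them.


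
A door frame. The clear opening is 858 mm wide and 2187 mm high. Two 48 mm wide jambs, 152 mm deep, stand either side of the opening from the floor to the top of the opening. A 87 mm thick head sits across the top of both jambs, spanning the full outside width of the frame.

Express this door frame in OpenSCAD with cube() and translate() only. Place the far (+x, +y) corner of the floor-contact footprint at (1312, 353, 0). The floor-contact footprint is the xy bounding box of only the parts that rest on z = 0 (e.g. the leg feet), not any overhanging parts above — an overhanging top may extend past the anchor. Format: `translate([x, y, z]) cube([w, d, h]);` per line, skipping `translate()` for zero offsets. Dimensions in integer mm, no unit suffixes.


translate([358, 201, 0]) cube([48, 152, 2187]);
translate([1264, 201, 0]) cube([48, 152, 2187]);
translate([358, 201, 2187]) cube([954, 152, 87]);


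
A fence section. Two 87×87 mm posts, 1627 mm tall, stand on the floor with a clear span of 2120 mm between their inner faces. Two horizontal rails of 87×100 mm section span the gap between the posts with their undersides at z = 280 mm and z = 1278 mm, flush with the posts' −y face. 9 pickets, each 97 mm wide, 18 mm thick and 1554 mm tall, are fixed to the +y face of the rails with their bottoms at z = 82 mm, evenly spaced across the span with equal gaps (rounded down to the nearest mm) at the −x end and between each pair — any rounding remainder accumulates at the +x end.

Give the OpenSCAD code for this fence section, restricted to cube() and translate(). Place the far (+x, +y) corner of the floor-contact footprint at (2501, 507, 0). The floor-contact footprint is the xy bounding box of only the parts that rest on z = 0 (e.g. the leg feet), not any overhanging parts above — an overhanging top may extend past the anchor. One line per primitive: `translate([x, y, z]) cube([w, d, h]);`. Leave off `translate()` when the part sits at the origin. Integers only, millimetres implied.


translate([207, 420, 0]) cube([87, 87, 1627]);
translate([2414, 420, 0]) cube([87, 87, 1627]);
translate([294, 420, 280]) cube([2120, 87, 100]);
translate([294, 420, 1278]) cube([2120, 87, 100]);
translate([418, 507, 82]) cube([97, 18, 1554]);
translate([639, 507, 82]) cube([97, 18, 1554]);
translate([860, 507, 82]) cube([97, 18, 1554]);
translate([1081, 507, 82]) cube([97, 18, 1554]);
translate([1302, 507, 82]) cube([97, 18, 1554]);
translate([1523, 507, 82]) cube([97, 18, 1554]);
translate([1744, 507, 82]) cube([97, 18, 1554]);
translate([1965, 507, 82]) cube([97, 18, 1554]);
translate([2186, 507, 82]) cube([97, 18, 1554]);


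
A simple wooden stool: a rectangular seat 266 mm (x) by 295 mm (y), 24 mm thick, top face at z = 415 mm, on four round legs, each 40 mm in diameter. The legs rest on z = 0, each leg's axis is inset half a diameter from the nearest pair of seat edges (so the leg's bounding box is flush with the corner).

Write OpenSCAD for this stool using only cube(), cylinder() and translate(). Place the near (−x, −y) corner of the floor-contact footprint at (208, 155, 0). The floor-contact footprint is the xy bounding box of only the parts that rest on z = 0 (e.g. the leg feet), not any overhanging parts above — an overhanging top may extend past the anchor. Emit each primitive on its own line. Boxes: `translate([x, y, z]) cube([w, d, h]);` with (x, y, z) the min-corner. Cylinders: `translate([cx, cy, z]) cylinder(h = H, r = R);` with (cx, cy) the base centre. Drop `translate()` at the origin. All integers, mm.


translate([208, 155, 391]) cube([266, 295, 24]);
translate([228, 175, 0]) cylinder(h = 391, r = 20);
translate([454, 175, 0]) cylinder(h = 391, r = 20);
translate([228, 430, 0]) cylinder(h = 391, r = 20);
translate([454, 430, 0]) cylinder(h = 391, r = 20);


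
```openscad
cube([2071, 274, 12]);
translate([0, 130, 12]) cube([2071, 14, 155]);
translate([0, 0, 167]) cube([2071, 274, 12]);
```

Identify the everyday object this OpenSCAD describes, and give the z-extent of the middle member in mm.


An I-beam. The web height is 155 mm.

Two wide flanges with a thin centred web — an I-beam. Overall 179 mm minus two 12 mm flanges gives a web of 179 − 2·12 = 155 mm.


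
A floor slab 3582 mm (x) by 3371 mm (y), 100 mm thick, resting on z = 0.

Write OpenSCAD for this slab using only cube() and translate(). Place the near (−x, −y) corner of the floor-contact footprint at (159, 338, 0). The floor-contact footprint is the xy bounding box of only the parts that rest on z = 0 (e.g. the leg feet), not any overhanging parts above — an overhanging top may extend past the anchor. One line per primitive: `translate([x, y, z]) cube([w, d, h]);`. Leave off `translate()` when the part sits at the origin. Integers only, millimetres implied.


translate([159, 338, 0]) cube([3582, 3371, 100]);


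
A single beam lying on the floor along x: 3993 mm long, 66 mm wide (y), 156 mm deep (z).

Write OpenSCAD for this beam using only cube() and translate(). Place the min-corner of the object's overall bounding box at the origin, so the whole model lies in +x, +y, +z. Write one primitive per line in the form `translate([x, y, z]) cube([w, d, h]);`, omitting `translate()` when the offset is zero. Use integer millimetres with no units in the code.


cube([3993, 66, 156]);


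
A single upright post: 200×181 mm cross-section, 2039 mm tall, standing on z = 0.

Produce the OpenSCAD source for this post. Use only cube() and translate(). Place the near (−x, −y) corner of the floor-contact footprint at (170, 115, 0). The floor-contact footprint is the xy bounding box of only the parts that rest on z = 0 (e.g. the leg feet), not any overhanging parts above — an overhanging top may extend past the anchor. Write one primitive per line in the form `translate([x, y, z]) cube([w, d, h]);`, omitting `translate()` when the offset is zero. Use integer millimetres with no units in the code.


translate([170, 115, 0]) cube([200, 181, 2039]);


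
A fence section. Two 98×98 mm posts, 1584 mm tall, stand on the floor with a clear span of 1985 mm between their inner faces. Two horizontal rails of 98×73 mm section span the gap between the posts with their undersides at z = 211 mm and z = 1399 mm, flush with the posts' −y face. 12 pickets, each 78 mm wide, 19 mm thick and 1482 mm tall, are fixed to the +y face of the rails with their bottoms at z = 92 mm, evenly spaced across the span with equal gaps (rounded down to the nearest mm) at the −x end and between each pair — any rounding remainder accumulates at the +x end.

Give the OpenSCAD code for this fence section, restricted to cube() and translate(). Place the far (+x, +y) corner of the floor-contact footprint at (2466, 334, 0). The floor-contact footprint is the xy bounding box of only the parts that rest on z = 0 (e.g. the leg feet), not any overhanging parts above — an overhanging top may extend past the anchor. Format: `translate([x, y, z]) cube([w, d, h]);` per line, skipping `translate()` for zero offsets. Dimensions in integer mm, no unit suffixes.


translate([285, 236, 0]) cube([98, 98, 1584]);
translate([2368, 236, 0]) cube([98, 98, 1584]);
translate([383, 236, 211]) cube([1985, 98, 73]);
translate([383, 236, 1399]) cube([1985, 98, 73]);
translate([463, 334, 92]) cube([78, 19, 1482]);
translate([621, 334, 92]) cube([78, 19, 1482]);
translate([779, 334, 92]) cube([78, 19, 1482]);
translate([937, 334, 92]) cube([78, 19, 1482]);
translate([1095, 334, 92]) cube([78, 19, 1482]);
translate([1253, 334, 92]) cube([78, 19, 1482]);
translate([1411, 334, 92]) cube([78, 19, 1482]);
translate([1569, 334, 92]) cube([78, 19, 1482]);
translate([1727, 334, 92]) cube([78, 19, 1482]);
translate([1885, 334, 92]) cube([78, 19, 1482]);
translate([2043, 334, 92]) cube([78, 19, 1482]);
translate([2201, 334, 92]) cube([78, 19, 1482]);


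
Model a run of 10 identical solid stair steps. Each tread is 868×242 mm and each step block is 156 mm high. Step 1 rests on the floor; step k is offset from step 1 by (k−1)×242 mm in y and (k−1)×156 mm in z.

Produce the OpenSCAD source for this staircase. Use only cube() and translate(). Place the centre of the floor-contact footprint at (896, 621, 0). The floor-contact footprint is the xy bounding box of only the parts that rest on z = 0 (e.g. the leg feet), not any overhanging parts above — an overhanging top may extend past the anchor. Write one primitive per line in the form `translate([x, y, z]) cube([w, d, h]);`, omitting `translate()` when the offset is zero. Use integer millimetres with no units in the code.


translate([462, 500, 0]) cube([868, 242, 156]);
translate([462, 742, 156]) cube([868, 242, 156]);
translate([462, 984, 312]) cube([868, 242, 156]);
translate([462, 1226, 468]) cube([868, 242, 156]);
translate([462, 1468, 624]) cube([868, 242, 156]);
translate([462, 1710, 780]) cube([868, 242, 156]);
translate([462, 1952, 936]) cube([868, 242, 156]);
translate([462, 2194, 1092]) cube([868, 242, 156]);
translate([462, 2436, 1248]) cube([868, 242, 156]);
translate([462, 2678, 1404]) cube([868, 242, 156]);


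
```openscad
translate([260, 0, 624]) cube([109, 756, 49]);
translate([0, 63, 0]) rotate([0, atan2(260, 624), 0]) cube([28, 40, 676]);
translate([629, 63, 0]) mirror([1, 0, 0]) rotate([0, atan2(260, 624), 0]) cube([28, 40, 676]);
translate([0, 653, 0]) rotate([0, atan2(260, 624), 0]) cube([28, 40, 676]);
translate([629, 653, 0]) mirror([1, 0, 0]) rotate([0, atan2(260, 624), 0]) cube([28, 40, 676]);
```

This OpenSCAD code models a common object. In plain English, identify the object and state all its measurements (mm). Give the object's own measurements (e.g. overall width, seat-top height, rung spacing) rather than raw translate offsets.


A sawhorse. A 109×756×49 mm beam (x, y, z) sits on two A-frame leg pairs. Each pair is two raked legs of 28×40 mm section (40 mm along y) splaying symmetrically in x. Each leg rises 624 mm vertically over 260 mm of horizontal reach and is 676 mm long along its own axis. Every leg's outer bottom edge rests on the floor and its outer top edge meets a bottom edge of the beam — the left legs (tilting toward +x) meet the beam's −x bottom edge, the right legs (their mirror images, tilting toward −x) meet its +x bottom edge — so the leg tops tuck under the beam, the beam's underside is 624 mm above the floor, and the feet are 629 mm apart outside-to-outside with the beam centred between them. The two leg pairs are set in 63 mm from either end of the beam.


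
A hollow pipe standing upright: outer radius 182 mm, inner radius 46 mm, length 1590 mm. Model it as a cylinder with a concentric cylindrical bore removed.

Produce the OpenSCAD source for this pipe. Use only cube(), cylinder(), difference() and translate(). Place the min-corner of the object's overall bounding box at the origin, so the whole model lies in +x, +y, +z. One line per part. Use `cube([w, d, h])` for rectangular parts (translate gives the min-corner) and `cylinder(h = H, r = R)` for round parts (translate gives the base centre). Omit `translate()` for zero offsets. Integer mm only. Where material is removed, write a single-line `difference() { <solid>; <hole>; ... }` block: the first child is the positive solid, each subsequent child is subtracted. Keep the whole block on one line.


difference() { translate([182, 182, 0]) cylinder(h = 1590, r = 182); translate([182, 182, 0]) cylinder(h = 1590, r = 46); }


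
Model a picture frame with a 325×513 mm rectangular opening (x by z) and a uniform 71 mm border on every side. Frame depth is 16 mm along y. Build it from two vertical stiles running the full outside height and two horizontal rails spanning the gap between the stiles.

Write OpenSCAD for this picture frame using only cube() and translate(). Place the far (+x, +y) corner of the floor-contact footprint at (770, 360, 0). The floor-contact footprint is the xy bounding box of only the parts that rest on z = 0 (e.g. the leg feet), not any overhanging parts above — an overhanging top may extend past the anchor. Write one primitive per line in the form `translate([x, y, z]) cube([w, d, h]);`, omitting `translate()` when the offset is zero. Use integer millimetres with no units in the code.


translate([303, 344, 0]) cube([71, 16, 655]);
translate([699, 344, 0]) cube([71, 16, 655]);
translate([374, 344, 0]) cube([325, 16, 71]);
translate([374, 344, 584]) cube([325, 16, 71]);


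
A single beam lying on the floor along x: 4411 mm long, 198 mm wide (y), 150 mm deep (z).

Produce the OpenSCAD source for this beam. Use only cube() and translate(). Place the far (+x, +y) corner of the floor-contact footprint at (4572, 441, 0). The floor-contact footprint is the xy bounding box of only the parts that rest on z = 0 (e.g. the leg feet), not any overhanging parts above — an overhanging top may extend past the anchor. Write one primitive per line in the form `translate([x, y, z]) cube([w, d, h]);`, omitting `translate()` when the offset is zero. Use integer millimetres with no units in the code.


translate([161, 243, 0]) cube([4411, 198, 150]);


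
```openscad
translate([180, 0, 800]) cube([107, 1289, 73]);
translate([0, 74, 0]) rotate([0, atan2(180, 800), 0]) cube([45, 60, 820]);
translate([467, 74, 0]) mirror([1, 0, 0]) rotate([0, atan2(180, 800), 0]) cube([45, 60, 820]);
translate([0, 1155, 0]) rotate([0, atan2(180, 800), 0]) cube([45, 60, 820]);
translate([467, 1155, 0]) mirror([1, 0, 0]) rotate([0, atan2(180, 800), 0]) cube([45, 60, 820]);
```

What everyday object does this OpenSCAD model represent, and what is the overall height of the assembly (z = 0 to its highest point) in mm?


A sawhorse. The overall height is 873 mm.

A beam across two mirrored pairs of raked legs — a sawhorse. The beam's underside is at z = 800 (matching the legs' vertical rise in atan2(180, 800)) and the beam is 73 mm tall, so its top is at 800 + 73 = 873 mm. The raked legs top out at the beam's underside, so that is the highest point.


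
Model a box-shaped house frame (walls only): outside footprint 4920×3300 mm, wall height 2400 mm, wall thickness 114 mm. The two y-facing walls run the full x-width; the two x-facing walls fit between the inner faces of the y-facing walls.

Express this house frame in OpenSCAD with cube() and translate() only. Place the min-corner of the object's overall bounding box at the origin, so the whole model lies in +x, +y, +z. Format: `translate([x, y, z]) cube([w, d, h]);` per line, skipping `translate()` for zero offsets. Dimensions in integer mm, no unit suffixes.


cube([4920, 114, 2400]);
translate([0, 3186, 0]) cube([4920, 114, 2400]);
translate([0, 114, 0]) cube([114, 3072, 2400]);
translate([4806, 114, 0]) cube([114, 3072, 2400]);


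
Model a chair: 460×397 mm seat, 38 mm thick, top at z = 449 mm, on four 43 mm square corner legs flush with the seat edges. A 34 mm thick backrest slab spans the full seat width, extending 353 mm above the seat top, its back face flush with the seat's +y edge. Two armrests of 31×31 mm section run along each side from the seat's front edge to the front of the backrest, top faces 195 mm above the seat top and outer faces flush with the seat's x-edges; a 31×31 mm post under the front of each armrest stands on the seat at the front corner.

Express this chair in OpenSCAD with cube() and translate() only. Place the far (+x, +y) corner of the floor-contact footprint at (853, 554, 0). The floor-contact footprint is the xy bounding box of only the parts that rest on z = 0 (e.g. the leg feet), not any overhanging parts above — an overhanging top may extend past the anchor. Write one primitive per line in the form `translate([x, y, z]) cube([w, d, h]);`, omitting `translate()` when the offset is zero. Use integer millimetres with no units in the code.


// leg_h = 449 - 38 = 411
// arm post h = 195 - 31 = 164
translate([393, 157, 411]) cube([460, 397, 38]);
translate([393, 157, 0]) cube([43, 43, 411]);
translate([810, 157, 0]) cube([43, 43, 411]);
translate([393, 511, 0]) cube([43, 43, 411]);
translate([810, 511, 0]) cube([43, 43, 411]);
translate([393, 520, 449]) cube([460, 34, 353]);
translate([393, 157, 613]) cube([31, 363, 31]);
translate([822, 157, 613]) cube([31, 363, 31]);
translate([393, 157, 449]) cube([31, 31, 164]);
translate([822, 157, 449]) cube([31, 31, 164]);


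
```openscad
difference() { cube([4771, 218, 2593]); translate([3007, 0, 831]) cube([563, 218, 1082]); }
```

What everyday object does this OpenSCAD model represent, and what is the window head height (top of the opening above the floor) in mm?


A wall with a window opening. The window head height is 1913 mm.

A wall with a rectangular opening subtracted — a window. Sill at z = 831, opening 1082 mm tall, so the head is at 831 + 1082 = 1913 mm.


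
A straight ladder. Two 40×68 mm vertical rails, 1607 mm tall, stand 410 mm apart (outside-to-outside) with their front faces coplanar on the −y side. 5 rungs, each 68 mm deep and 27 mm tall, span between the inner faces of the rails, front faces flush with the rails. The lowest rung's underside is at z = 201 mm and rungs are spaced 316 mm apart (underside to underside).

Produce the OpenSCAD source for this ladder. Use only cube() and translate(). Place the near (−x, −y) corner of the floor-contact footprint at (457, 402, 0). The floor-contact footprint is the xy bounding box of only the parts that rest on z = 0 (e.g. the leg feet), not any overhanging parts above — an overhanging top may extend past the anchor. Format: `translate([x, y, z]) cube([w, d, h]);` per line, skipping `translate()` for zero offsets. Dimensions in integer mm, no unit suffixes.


translate([457, 402, 0]) cube([40, 68, 1607]);
translate([827, 402, 0]) cube([40, 68, 1607]);
translate([497, 402, 201]) cube([330, 68, 27]);
translate([497, 402, 517]) cube([330, 68, 27]);
translate([497, 402, 833]) cube([330, 68, 27]);
translate([497, 402, 1149]) cube([330, 68, 27]);
translate([497, 402, 1465]) cube([330, 68, 27]);


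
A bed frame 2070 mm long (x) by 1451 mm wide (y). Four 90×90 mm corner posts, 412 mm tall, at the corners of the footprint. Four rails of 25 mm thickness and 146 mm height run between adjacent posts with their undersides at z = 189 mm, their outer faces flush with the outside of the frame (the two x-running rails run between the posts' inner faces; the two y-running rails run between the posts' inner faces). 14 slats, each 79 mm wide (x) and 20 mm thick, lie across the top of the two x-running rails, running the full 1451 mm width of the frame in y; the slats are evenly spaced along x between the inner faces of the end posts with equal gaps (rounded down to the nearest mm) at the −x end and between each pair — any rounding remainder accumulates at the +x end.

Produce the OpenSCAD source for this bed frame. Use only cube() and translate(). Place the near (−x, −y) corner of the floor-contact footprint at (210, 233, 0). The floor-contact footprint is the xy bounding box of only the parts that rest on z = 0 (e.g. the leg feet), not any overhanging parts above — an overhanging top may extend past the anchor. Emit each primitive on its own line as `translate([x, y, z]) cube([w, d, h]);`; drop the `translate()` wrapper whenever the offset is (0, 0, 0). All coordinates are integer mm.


translate([210, 233, 0]) cube([90, 90, 412]);
translate([210, 1594, 0]) cube([90, 90, 412]);
translate([2190, 233, 0]) cube([90, 90, 412]);
translate([2190, 1594, 0]) cube([90, 90, 412]);
translate([300, 233, 189]) cube([1890, 25, 146]);
translate([300, 1659, 189]) cube([1890, 25, 146]);
translate([210, 323, 189]) cube([25, 1271, 146]);
translate([2255, 323, 189]) cube([25, 1271, 146]);
translate([352, 233, 335]) cube([79, 1451, 20]);
translate([483, 233, 335]) cube([79, 1451, 20]);
translate([614, 233, 335]) cube([79, 1451, 20]);
translate([745, 233, 335]) cube([79, 1451, 20]);
translate([876, 233, 335]) cube([79, 1451, 20]);
translate([1007, 233, 335]) cube([79, 1451, 20]);
translate([1138, 233, 335]) cube([79, 1451, 20]);
translate([1269, 233, 335]) cube([79, 1451, 20]);
translate([1400, 233, 335]) cube([79, 1451, 20]);
translate([1531, 233, 335]) cube([79, 1451, 20]);
translate([1662, 233, 335]) cube([79, 1451, 20]);
translate([1793, 233, 335]) cube([79, 1451, 20]);
translate([1924, 233, 335]) cube([79, 1451, 20]);
translate([2055, 233, 335]) cube([79, 1451, 20]);


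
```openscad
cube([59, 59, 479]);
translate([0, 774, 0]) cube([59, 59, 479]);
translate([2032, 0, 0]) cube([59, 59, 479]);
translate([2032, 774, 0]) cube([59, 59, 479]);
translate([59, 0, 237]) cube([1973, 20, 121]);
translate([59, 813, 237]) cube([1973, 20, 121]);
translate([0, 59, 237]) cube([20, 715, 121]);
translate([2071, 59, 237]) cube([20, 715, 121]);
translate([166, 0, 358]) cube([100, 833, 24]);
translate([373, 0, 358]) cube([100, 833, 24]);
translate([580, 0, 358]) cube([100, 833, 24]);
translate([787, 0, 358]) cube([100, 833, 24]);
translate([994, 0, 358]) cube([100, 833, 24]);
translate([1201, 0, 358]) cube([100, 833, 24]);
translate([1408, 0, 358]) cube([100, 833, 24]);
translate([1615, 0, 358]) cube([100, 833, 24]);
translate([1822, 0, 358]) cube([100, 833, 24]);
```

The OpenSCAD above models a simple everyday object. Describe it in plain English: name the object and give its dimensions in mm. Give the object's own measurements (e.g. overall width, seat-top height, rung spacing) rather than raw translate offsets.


A bed frame 2091 mm long (x) by 833 mm wide (y). Four 59×59 mm corner posts, 479 mm tall, at the corners of the footprint. Four rails of 20 mm thickness and 121 mm height run between adjacent posts with their undersides at z = 237 mm, their outer faces flush with the outside of the frame (the two x-running rails run between the posts' inner faces; the two y-running rails run between the posts' inner faces). 9 slats, each 100 mm wide (x) and 24 mm thick, lie across the top of the two x-running rails, running the full 833 mm width of the frame in y; along x they sit between the end posts with a 107 mm gap after the −x posts and between neighbouring slats, leaving 110 mm before the +x posts.


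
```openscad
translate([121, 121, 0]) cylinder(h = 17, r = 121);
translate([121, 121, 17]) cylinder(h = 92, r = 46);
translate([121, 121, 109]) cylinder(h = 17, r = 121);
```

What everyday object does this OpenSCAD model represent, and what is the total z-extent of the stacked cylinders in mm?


A spool. The overall height is 126 mm.

Three coaxial cylinders, large–small–large — a spool. Two 17 mm flanges and a 92 mm core give 17 + 92 + 17 = 126 mm.


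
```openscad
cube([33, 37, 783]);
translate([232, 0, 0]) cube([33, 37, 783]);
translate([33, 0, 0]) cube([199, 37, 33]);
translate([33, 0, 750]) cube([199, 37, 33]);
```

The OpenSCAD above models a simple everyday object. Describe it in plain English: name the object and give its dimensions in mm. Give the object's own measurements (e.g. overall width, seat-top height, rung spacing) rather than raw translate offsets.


A rectangular picture frame lying in the x–z plane (depth along y). The opening is 199 mm wide (x) by 717 mm tall (z), surrounded by a border 33 mm wide on all four sides. The frame is 37 mm deep and is made of two full-height vertical stiles with two horizontal rails fitted between them.


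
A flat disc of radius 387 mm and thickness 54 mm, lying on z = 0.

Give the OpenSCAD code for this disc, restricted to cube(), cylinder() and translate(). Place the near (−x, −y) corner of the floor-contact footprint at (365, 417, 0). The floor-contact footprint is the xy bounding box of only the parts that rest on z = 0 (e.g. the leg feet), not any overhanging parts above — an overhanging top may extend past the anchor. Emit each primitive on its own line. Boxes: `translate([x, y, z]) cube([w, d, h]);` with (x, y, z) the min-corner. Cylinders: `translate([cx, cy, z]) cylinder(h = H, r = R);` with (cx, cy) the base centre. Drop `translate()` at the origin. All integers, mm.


translate([752, 804, 0]) cylinder(h = 54, r = 387);


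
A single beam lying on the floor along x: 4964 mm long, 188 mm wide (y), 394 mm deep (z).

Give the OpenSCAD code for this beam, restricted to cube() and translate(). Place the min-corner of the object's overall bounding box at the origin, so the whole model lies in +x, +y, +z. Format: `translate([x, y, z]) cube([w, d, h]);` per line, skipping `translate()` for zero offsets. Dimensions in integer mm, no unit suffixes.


cube([4964, 188, 394]);
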